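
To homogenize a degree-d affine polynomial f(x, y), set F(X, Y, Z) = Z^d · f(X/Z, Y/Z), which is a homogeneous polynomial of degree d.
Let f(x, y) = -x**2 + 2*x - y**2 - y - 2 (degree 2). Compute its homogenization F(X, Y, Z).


F(X, Y, Z) = -X**2 + 2*X*Z - Y**2 - Y*Z - 2*Z**2

deg(f) = 2.
Substitute x = X/Z, y = Y/Z into f, then multiply by Z^2.
  monomial -1·x^2·y^0 ↦ -1·X^2·Y^0·Z^0.
  monomial 2·x^1·y^0 ↦ 2·X^1·Y^0·Z^1.
  monomial -1·x^0·y^2 ↦ -1·X^0·Y^2·Z^0.
  monomial -1·x^0·y^1 ↦ -1·X^0·Y^1·Z^1.
  monomial -2·x^0·y^0 ↦ -2·X^0·Y^0·Z^2.
Collecting: F(X, Y, Z) = -X**2 + 2*X*Z - Y**2 - Y*Z - 2*Z**2.


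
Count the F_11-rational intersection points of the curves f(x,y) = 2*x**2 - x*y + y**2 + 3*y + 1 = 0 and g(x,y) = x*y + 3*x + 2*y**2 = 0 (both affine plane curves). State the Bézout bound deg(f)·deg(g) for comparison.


Common zeros: {(3, 6), (10, 10)}; count = 2; Bézout bound = 4.

deg(f) = 2, deg(g) = 2, so Bézout bound = 4.
Scan x ∈ F_11. For each x, list the y ∈ F_11 with f(x, y) ≡ 0 and those with g(x, y) ≡ 0 (mod 11); the common zeros in that column are the intersection.
  x = 0: f ≡ 0 at y ∈ {2, 6}; g ≡ 0 at y ∈ {0}; common: ∅.
  x = 1: f ≡ 0 at y ∈ {2, 7}; g ≡ 0 at y ∈ ∅; common: ∅.
  x = 2: f ≡ 0 at y ∈ {1, 9}; g ≡ 0 at y ∈ {5}; common: ∅.
  x = 3: f ≡ 0 at y ∈ {5, 6}; g ≡ 0 at y ∈ {6, 9}; common: {6}.
  x = 4: f ≡ 0 at y ∈ {0, 1}; g ≡ 0 at y ∈ ∅; common: ∅.
  x = 5: f ≡ 0 at y ∈ {5, 8}; g ≡ 0 at y ∈ {1, 2}; common: ∅.
  x = 6: f ≡ 0 at y ∈ {4, 10}; g ≡ 0 at y ∈ ∅; common: ∅.
  x = 7: f ≡ 0 at y ∈ {0, 4}; g ≡ 0 at y ∈ ∅; common: ∅.
  x = 8: f ≡ 0 at y ∈ {7, 9}; g ≡ 0 at y ∈ {3, 4}; common: ∅.
  x = 9: f ≡ 0 at y ∈ {3}; g ≡ 0 at y ∈ ∅; common: ∅.
  x = 10: f ≡ 0 at y ∈ {8, 10}; g ≡ 0 at y ∈ {7, 10}; common: {10}.
Collecting: common zeros = {(3, 6), (10, 10)}, so the count is 2.
Comparison with the Bézout bound: 2 ≤ 4 = deg(f)·deg(g), as expected for curves with no common component (the affine F_11-count falls short of the bound because intersections may lie at infinity, over extension fields, or carry multiplicity).


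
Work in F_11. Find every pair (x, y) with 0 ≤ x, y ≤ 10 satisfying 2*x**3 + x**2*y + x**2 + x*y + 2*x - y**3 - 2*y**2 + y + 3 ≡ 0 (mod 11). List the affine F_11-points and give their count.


Affine F_11-points: {(0, 2), (3, 3), (4, 4), (6, 8), (7, 9), (8, 1), (8, 7), (10, 0)}; count = 8.

For each of the 121 pairs (x, y) ∈ F_11², evaluate f(x, y) mod 11. Record the zeros.
  x = 0: [0↦3, 1↦1, 2↦0, 3↦5, 4↦10, 5↦9, 6↦7, 7↦9, 8↦9, 9↦1, 10↦1]  zeros at y ∈ {2}
  x = 1: [0↦8, 1↦8, 2↦9, 3↦5, 4↦1, 5↦2, 6↦2, 7↦6, 8↦8, 9↦2, 10↦4]  zeros at y ∈ ∅
  x = 2: [0↦5, 1↦9, 2↦3, 3↦3, 4↦3, 5↦8, 6↦1, 7↦9, 8↦4, 9↦2, 10↦8]  zeros at y ∈ ∅
  x = 3: [0↦6, 1↦5, 2↦5, 3↦0, 4↦6, 5↦6, 6↦5, 7↦8, 8↦9, 9↦2, 10↦3]  zeros at y ∈ {3}
  x = 4: [0↦1, 1↦8, 2↦5, 3↦8, 4↦0, 5↦8, 6↦4, 7↦4, 8↦2, 9↦3, 10↦1]  zeros at y ∈ {4}
  x = 5: [0↦2, 1↦8, 2↦4, 3↦6, 4↦8, 5↦4, 6↦10, 7↦9, 8↦6, 9↦6, 10↦3]  zeros at y ∈ ∅
  x = 6: [0↦10, 1↦6, 2↦3, 3↦6, 4↦9, 5↦6, 6↦2, 7↦2, 8↦0, 9↦1, 10↦10]  zeros at y ∈ {8}
  x = 7: [0↦4, 1↦3, 2↦3, 3↦9, 4↦4, 5↦4, 6↦3, 7↦6, 8↦7, 9↦0, 10↦1]  zeros at y ∈ {9}
  x = 8: [0↦7, 1↦0, 2↦5, 3↦5, 4↦5, 5↦10, 6↦3, 7↦0, 8↦6, 9↦4, 10↦10]  zeros at y ∈ {1, 7}
  x = 9: [0↦9, 1↦9, 2↦10, 3↦6, 4↦2, 5↦3, 6↦3, 7↦7, 8↦9, 9↦3, 10↦5]  zeros at y ∈ ∅
  x = 10: [0↦0, 1↦9, 2↦8, 3↦2, 4↦7, 5↦6, 6↦4, 7↦6, 8↦6, 9↦9, 10↦9]  zeros at y ∈ {0}
Collecting zeros: affine points = {(0, 2), (3, 3), (4, 4), (6, 8), (7, 9), (8, 1), (8, 7), (10, 0)}.
Total count |C(F_11)_aff| = 8.


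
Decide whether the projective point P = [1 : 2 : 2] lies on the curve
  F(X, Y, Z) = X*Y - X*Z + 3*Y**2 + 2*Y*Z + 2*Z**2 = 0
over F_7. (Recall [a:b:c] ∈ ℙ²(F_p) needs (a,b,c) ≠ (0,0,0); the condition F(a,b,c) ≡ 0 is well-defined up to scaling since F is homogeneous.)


F(1,2,2) ≡ 0 (mod 7); P is on the curve.

Evaluate F(1, 2, 2) term-by-term (mod 7).
  X*Y ↦ 1·1·2·1 = 2
  -X*Z ↦ -1·1·1·2 = -2
  3*Y**2 ↦ 3·1·4·1 = 12
  2*Y*Z ↦ 2·1·2·2 = 8
  2*Z**2 ↦ 2·1·1·4 = 8
Sum: F(1, 2, 2) = (2) + (-2) + (12) + (8) + (8) = 28.
Reducing mod 7: 28 ≡ 0 (mod 7).
Since F(a, b, c) ≡ 0 (mod 7), P lies on the curve.


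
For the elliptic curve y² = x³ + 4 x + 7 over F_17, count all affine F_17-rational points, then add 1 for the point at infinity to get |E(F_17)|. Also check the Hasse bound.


Affine points = {(4, 6), (4, 11), (5, 4), (5, 13), (6, 3), (6, 14), (7, 2), (7, 15), (12, 7), (12, 10), (14, 6), (14, 11), (15, 5), (15, 12), (16, 6), (16, 11)}; affine count = 16; |E(F_17)| = 17.

Discriminant check: Δ ∝ 4a³ + 27b² = 4·4³ + 27·7² = 4·64 + 27·49 ≡ 15 (mod 17). Nonzero ⇒ E is nonsingular.
For each x ∈ F_17, compute rhs = x³ + 4·x + 7 mod 17, then count y ∈ F_17 with y² ≡ rhs.
  x = 0: rhs = 7, matching y values: none (0 points).
  x = 1: rhs = 12, matching y values: none (0 points).
  x = 2: rhs = 6, matching y values: none (0 points).
  x = 3: rhs = 12, matching y values: none (0 points).
  x = 4: rhs = 2, matching y values: 6, 11 (2 points).
  x = 5: rhs = 16, matching y values: 4, 13 (2 points).
  x = 6: rhs = 9, matching y values: 3, 14 (2 points).
  x = 7: rhs = 4, matching y values: 2, 15 (2 points).
  x = 8: rhs = 7, matching y values: none (0 points).
  x = 9: rhs = 7, matching y values: none (0 points).
  x = 10: rhs = 10, matching y values: none (0 points).
  x = 11: rhs = 5, matching y values: none (0 points).
  x = 12: rhs = 15, matching y values: 7, 10 (2 points).
  x = 13: rhs = 12, matching y values: none (0 points).
  x = 14: rhs = 2, matching y values: 6, 11 (2 points).
  x = 15: rhs = 8, matching y values: 5, 12 (2 points).
  x = 16: rhs = 2, matching y values: 6, 11 (2 points).
Total affine count: 16.
Full point count |E(F_17)| = 16 + 1 = 17.
Hasse bound: |17 − (17+1)| = |-1| = 1 ≤ 2√17 ≈ 8.2462 ✓.


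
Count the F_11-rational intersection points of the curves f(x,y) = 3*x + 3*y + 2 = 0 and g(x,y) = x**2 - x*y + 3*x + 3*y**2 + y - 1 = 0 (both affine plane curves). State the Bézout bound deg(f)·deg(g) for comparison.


Common zeros: {(2, 1), (4, 10)}; count = 2; Bézout bound = 2.

deg(f) = 1, deg(g) = 2, so Bézout bound = 2.
Scan x ∈ F_11. For each x, list the y ∈ F_11 with f(x, y) ≡ 0 and those with g(x, y) ≡ 0 (mod 11); the common zeros in that column are the intersection.
  x = 0: f ≡ 0 at y ∈ {3}; g ≡ 0 at y ∈ ∅; common: ∅.
  x = 1: f ≡ 0 at y ∈ {2}; g ≡ 0 at y ∈ ∅; common: ∅.
  x = 2: f ≡ 0 at y ∈ {1}; g ≡ 0 at y ∈ {1, 3}; common: {1}.
  x = 3: f ≡ 0 at y ∈ {0}; g ≡ 0 at y ∈ {9, 10}; common: ∅.
  x = 4: f ≡ 0 at y ∈ {10}; g ≡ 0 at y ∈ {2, 10}; common: {10}.
  x = 5: f ≡ 0 at y ∈ {9}; g ≡ 0 at y ∈ ∅; common: ∅.
  x = 6: f ≡ 0 at y ∈ {8}; g ≡ 0 at y ∈ {2, 7}; common: ∅.
  x = 7: f ≡ 0 at y ∈ {7}; g ≡ 0 at y ∈ {1}; common: ∅.
  x = 8: f ≡ 0 at y ∈ {6}; g ≡ 0 at y ∈ ∅; common: ∅.
  x = 9: f ≡ 0 at y ∈ {5}; g ≡ 0 at y ∈ {3, 7}; common: ∅.
  x = 10: f ≡ 0 at y ∈ {4}; g ≡ 0 at y ∈ ∅; common: ∅.
Collecting: common zeros = {(2, 1), (4, 10)}, so the count is 2.
Comparison with the Bézout bound: 2 ≤ 2 = deg(f)·deg(g), as expected for curves with no common component (the bound is attained).


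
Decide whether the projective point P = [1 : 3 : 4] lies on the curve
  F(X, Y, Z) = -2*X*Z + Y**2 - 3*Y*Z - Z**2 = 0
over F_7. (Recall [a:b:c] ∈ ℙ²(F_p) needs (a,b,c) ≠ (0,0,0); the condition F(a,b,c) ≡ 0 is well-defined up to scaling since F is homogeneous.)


F(1,3,4) ≡ 5 (mod 7); P is NOT on the curve.

Evaluate F(1, 3, 4) term-by-term (mod 7).
  -2*X*Z ↦ -2·1·1·4 = -8
  Y**2 ↦ 1·1·9·1 = 9
  -3*Y*Z ↦ -3·1·3·4 = -36
  -Z**2 ↦ -1·1·1·16 = -16
Sum: F(1, 3, 4) = (-8) + (9) + (-36) + (-16) = -51.
Reducing mod 7: -51 ≡ 5 (mod 7).
Since F(a, b, c) ≡ 5 ≠ 0 (mod 7), P does NOT lie on the curve.


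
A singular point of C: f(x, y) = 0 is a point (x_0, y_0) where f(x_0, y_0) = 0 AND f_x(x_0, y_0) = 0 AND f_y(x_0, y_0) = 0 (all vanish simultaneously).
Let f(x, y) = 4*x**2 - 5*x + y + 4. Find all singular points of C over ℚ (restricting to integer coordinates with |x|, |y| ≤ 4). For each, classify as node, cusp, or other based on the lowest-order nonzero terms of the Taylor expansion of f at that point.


No singular points in the scanned grid; C is smooth there.

Compute partial derivatives:
  f_x = 8*x - 5.
  f_y = 1.
f_y = 1 is a nonzero constant, so f_y never vanishes: no point (x, y) can satisfy f = f_x = f_y = 0. In particular no (x, y) ∈ {−4, ..., 4}² is singular; the curve is smooth.


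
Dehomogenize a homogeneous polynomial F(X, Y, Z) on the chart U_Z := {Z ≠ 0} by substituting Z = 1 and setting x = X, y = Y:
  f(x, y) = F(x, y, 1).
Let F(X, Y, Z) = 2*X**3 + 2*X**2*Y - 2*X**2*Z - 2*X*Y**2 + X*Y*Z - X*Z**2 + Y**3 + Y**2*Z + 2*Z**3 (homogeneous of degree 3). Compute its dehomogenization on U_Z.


f(x, y) = 2*x**3 + 2*x**2*y - 2*x**2 - 2*x*y**2 + x*y - x + y**3 + y**2 + 2

On U_Z we set Z = 1. Each monomial c·X^i·Y^j·Z^k in F becomes c·x^i·y^j·1^k = c·x^i·y^j.
Substituting Z = 1: F(X, Y, 1) = 2*x**3 + 2*x**2*y - 2*x**2 - 2*x*y**2 + x*y - x + y**3 + y**2 + 2.
Note: deg(f) ≤ deg(F) = 3; strict inequality happens when F is divisible by Z (lost terms).


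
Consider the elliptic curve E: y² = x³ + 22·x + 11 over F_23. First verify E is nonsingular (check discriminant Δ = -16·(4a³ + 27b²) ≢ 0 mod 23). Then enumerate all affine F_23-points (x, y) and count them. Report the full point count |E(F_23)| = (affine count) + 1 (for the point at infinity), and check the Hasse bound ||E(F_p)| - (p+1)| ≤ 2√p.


Affine points = {(3, 9), (3, 14), (4, 5), (4, 18), (5, 4), (5, 19), (7, 5), (7, 18), (8, 3), (8, 20), (9, 8), (9, 15), (10, 9), (10, 14), (12, 5), (12, 18), (14, 2), (14, 21), (15, 6), (15, 17), (17, 10), (17, 13), (18, 11), (18, 12)}; affine count = 24; |E(F_23)| = 25.

Discriminant check: Δ ∝ 4a³ + 27b² = 4·22³ + 27·11² = 4·10648 + 27·121 ≡ 20 (mod 23). Nonzero ⇒ E is nonsingular.
For each x ∈ F_23, compute rhs = x³ + 22·x + 11 mod 23, then count y ∈ F_23 with y² ≡ rhs.
  x = 0: rhs = 11, matching y values: none (0 points).
  x = 1: rhs = 11, matching y values: none (0 points).
  x = 2: rhs = 17, matching y values: none (0 points).
  x = 3: rhs = 12, matching y values: 9, 14 (2 points).
  x = 4: rhs = 2, matching y values: 5, 18 (2 points).
  x = 5: rhs = 16, matching y values: 4, 19 (2 points).
  x = 6: rhs = 14, matching y values: none (0 points).
  x = 7: rhs = 2, matching y values: 5, 18 (2 points).
  x = 8: rhs = 9, matching y values: 3, 20 (2 points).
  x = 9: rhs = 18, matching y values: 8, 15 (2 points).
  x = 10: rhs = 12, matching y values: 9, 14 (2 points).
  x = 11: rhs = 20, matching y values: none (0 points).
  x = 12: rhs = 2, matching y values: 5, 18 (2 points).
  x = 13: rhs = 10, matching y values: none (0 points).
  x = 14: rhs = 4, matching y values: 2, 21 (2 points).
  x = 15: rhs = 13, matching y values: 6, 17 (2 points).
  x = 16: rhs = 20, matching y values: none (0 points).
  x = 17: rhs = 8, matching y values: 10, 13 (2 points).
  x = 18: rhs = 6, matching y values: 11, 12 (2 points).
  x = 19: rhs = 20, matching y values: none (0 points).
  x = 20: rhs = 10, matching y values: none (0 points).
  x = 21: rhs = 5, matching y values: none (0 points).
  x = 22: rhs = 11, matching y values: none (0 points).
Total affine count: 24.
Full point count |E(F_23)| = 24 + 1 = 25.
Hasse bound: |25 − (23+1)| = |1| = 1 ≤ 2√23 ≈ 9.5917 ✓.


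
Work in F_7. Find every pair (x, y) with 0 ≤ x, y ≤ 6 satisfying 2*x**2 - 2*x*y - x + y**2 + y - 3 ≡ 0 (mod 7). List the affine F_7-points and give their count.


Affine F_7-points: {(1, 2), (1, 6), (2, 4), (2, 6), (5, 0), (5, 2), (6, 0), (6, 4)}; count = 8.

For each of the 49 pairs (x, y) ∈ F_7², evaluate f(x, y) mod 7. Record the zeros.
  x = 0: [0↦4, 1↦6, 2↦3, 3↦2, 4↦3, 5↦6, 6↦4]  zeros at y ∈ ∅
  x = 1: [0↦5, 1↦5, 2↦0, 3↦4, 4↦3, 5↦4, 6↦0]  zeros at y ∈ {2, 6}
  x = 2: [0↦3, 1↦1, 2↦1, 3↦3, 4↦0, 5↦6, 6↦0]  zeros at y ∈ {4, 6}
  x = 3: [0↦5, 1↦1, 2↦6, 3↦6, 4↦1, 5↦5, 6↦4]  zeros at y ∈ ∅
  x = 4: [0↦4, 1↦5, 2↦1, 3↦6, 4↦6, 5↦1, 6↦5]  zeros at y ∈ ∅
  x = 5: [0↦0, 1↦6, 2↦0, 3↦3, 4↦1, 5↦1, 6↦3]  zeros at y ∈ {0, 2}
  x = 6: [0↦0, 1↦4, 2↦3, 3↦4, 4↦0, 5↦5, 6↦5]  zeros at y ∈ {0, 4}
Collecting zeros: affine points = {(1, 2), (1, 6), (2, 4), (2, 6), (5, 0), (5, 2), (6, 0), (6, 4)}.
Total count |C(F_7)_aff| = 8.


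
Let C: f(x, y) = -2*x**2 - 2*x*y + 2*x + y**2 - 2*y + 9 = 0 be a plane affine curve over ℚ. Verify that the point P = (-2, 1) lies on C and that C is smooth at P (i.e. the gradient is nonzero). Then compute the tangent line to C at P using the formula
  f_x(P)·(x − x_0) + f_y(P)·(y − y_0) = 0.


Tangent line at P: 8*x + 4*y + 12 = 0.

Step 1: f(-2, 1) = 0, so P lies on C.
Step 2: partial derivatives
  f_x(x, y) = -4*x - 2*y + 2, f_y(x, y) = -2*x + 2*y - 2.
  f_x(P) = 8, f_y(P) = 4 (gradient nonzero, so P is smooth).
Step 3: tangent line at P: 8·(x − -2) + 4·(y − 1) = 0.
Expanding: 8*x + 4*y + 12 = 0.


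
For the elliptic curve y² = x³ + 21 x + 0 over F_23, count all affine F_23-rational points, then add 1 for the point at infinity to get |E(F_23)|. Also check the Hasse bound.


Affine points = {(0, 0), (2, 2), (2, 21), (5, 0), (8, 6), (8, 17), (12, 5), (12, 18), (13, 3), (13, 20), (14, 5), (14, 18), (16, 4), (16, 19), (17, 7), (17, 16), (18, 0), (19, 6), (19, 17), (20, 5), (20, 18), (22, 1), (22, 22)}; affine count = 23; |E(F_23)| = 24.

Discriminant check: Δ ∝ 4a³ + 27b² = 4·21³ + 27·0² = 4·9261 + 27·0 ≡ 14 (mod 23). Nonzero ⇒ E is nonsingular.
For each x ∈ F_23, compute rhs = x³ + 21·x + 0 mod 23, then count y ∈ F_23 with y² ≡ rhs.
  x = 0: rhs = 0, matching y values: 0 (1 points).
  x = 1: rhs = 22, matching y values: none (0 points).
  x = 2: rhs = 4, matching y values: 2, 21 (2 points).
  x = 3: rhs = 21, matching y values: none (0 points).
  x = 4: rhs = 10, matching y values: none (0 points).
  x = 5: rhs = 0, matching y values: 0 (1 points).
  x = 6: rhs = 20, matching y values: none (0 points).
  x = 7: rhs = 7, matching y values: none (0 points).
  x = 8: rhs = 13, matching y values: 6, 17 (2 points).
  x = 9: rhs = 21, matching y values: none (0 points).
  x = 10: rhs = 14, matching y values: none (0 points).
  x = 11: rhs = 21, matching y values: none (0 points).
  x = 12: rhs = 2, matching y values: 5, 18 (2 points).
  x = 13: rhs = 9, matching y values: 3, 20 (2 points).
  x = 14: rhs = 2, matching y values: 5, 18 (2 points).
  x = 15: rhs = 10, matching y values: none (0 points).
  x = 16: rhs = 16, matching y values: 4, 19 (2 points).
  x = 17: rhs = 3, matching y values: 7, 16 (2 points).
  x = 18: rhs = 0, matching y values: 0 (1 points).
  x = 19: rhs = 13, matching y values: 6, 17 (2 points).
  x = 20: rhs = 2, matching y values: 5, 18 (2 points).
  x = 21: rhs = 19, matching y values: none (0 points).
  x = 22: rhs = 1, matching y values: 1, 22 (2 points).
Total affine count: 23.
Full point count |E(F_23)| = 23 + 1 = 24.
Hasse bound: |24 − (23+1)| = |0| = 0 ≤ 2√23 ≈ 9.5917 ✓.


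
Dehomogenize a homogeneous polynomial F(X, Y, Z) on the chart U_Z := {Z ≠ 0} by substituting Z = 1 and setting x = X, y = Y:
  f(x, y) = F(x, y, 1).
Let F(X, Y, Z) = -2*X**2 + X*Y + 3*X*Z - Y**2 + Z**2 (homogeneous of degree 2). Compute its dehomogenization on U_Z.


f(x, y) = -2*x**2 + x*y + 3*x - y**2 + 1

On U_Z we set Z = 1. Each monomial c·X^i·Y^j·Z^k in F becomes c·x^i·y^j·1^k = c·x^i·y^j.
Substituting Z = 1: F(X, Y, 1) = -2*x**2 + x*y + 3*x - y**2 + 1.
Note: deg(f) ≤ deg(F) = 2; strict inequality happens when F is divisible by Z (lost terms).


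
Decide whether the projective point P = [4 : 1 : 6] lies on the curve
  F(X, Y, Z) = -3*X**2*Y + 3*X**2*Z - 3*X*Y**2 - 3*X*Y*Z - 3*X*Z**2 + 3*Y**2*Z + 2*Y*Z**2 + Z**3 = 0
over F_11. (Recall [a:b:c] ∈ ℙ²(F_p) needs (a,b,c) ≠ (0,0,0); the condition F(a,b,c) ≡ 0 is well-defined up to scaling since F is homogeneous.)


F(4,1,6) ≡ 8 (mod 11); P is NOT on the curve.

Evaluate F(4, 1, 6) term-by-term (mod 11).
  -3*X**2*Y ↦ -3·16·1·1 = -48
  3*X**2*Z ↦ 3·16·1·6 = 288
  -3*X*Y**2 ↦ -3·4·1·1 = -12
  -3*X*Y*Z ↦ -3·4·1·6 = -72
  -3*X*Z**2 ↦ -3·4·1·36 = -432
  3*Y**2*Z ↦ 3·1·1·6 = 18
  2*Y*Z**2 ↦ 2·1·1·36 = 72
  Z**3 ↦ 1·1·1·216 = 216
Sum: F(4, 1, 6) = (-48) + (288) + (-12) + (-72) + (-432) + (18) + (72) + (216) = 30.
Reducing mod 11: 30 ≡ 8 (mod 11).
Since F(a, b, c) ≡ 8 ≠ 0 (mod 11), P does NOT lie on the curve.


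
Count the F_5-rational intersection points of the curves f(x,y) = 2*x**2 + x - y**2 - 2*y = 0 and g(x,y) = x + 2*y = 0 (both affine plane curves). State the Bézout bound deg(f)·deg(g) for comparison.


Common zeros: {(0, 0), (1, 2)}; count = 2; Bézout bound = 2.

deg(f) = 2, deg(g) = 1, so Bézout bound = 2.
Scan x ∈ F_5. For each x, list the y ∈ F_5 with f(x, y) ≡ 0 and those with g(x, y) ≡ 0 (mod 5); the common zeros in that column are the intersection.
  x = 0: f ≡ 0 at y ∈ {0, 3}; g ≡ 0 at y ∈ {0}; common: {0}.
  x = 1: f ≡ 0 at y ∈ {1, 2}; g ≡ 0 at y ∈ {2}; common: {2}.
  x = 2: f ≡ 0 at y ∈ {0, 3}; g ≡ 0 at y ∈ {4}; common: ∅.
  x = 3: f ≡ 0 at y ∈ ∅; g ≡ 0 at y ∈ {1}; common: ∅.
  x = 4: f ≡ 0 at y ∈ ∅; g ≡ 0 at y ∈ {3}; common: ∅.
Collecting: common zeros = {(0, 0), (1, 2)}, so the count is 2.
Comparison with the Bézout bound: 2 ≤ 2 = deg(f)·deg(g), as expected for curves with no common component (the bound is attained).


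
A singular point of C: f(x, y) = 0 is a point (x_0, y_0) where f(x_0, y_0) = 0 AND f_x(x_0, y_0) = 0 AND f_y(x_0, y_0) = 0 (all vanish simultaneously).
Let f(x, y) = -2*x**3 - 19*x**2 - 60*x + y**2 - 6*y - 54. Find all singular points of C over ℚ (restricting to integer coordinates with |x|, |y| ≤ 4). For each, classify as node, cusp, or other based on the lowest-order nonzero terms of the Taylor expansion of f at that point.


Singular points: {(-3, 3)}; classification: node.

Compute partial derivatives:
  f_x = -6*x**2 - 38*x - 60.
  f_y = 2*y - 6.
Scan x_0 ∈ {−4, ..., 4}. For each x_0, f_y(x_0, y) is a polynomial in y; find its integer roots y ∈ {−4, ..., 4}, then test f_x and f at those candidates.
  x = -4: f_y(-4, y) = 2*y - 6; vanishes at y ∈ {3}. (-4, 3): f_x = -4 ≠ 0.
  x = -3: f_y(-3, y) = 2*y - 6; vanishes at y ∈ {3}. (-3, 3): f_x = 0, f = 0 — SINGULAR.
  x = -2: f_y(-2, y) = 2*y - 6; vanishes at y ∈ {3}. (-2, 3): f_x = -8 ≠ 0.
  x = -1: f_y(-1, y) = 2*y - 6; vanishes at y ∈ {3}. (-1, 3): f_x = -28 ≠ 0.
  x = 0: f_y(0, y) = 2*y - 6; vanishes at y ∈ {3}. (0, 3): f_x = -60 ≠ 0.
  x = 1: f_y(1, y) = 2*y - 6; vanishes at y ∈ {3}. (1, 3): f_x = -104 ≠ 0.
  x = 2: f_y(2, y) = 2*y - 6; vanishes at y ∈ {3}. (2, 3): f_x = -160 ≠ 0.
  x = 3: f_y(3, y) = 2*y - 6; vanishes at y ∈ {3}. (3, 3): f_x = -228 ≠ 0.
  x = 4: f_y(4, y) = 2*y - 6; vanishes at y ∈ {3}. (4, 3): f_x = -308 ≠ 0.
Only singular point on the grid: (-3, 3).
Classify: substitute x = -3 + u, y = 3 + v and expand: f = -2*u**3 - u**2 + v**2.
No constant or linear terms (consistent with a singular point). Quadratic part: -u**2 + v**2. Cubic part: -2*u**3.
The quadratic part v**2 - u**2 = (v − u)(v + u) splits into two distinct linear factors, so there are two distinct tangent lines y − 3 = ±(x − -3) — this is a node (ordinary double point).
Classification: node.


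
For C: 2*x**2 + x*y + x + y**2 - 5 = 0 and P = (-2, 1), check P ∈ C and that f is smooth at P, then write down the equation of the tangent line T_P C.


Tangent line at P: -6*x - 12 = 0.

Step 1: f(-2, 1) = 0, so P lies on C.
Step 2: partial derivatives
  f_x(x, y) = 4*x + y + 1, f_y(x, y) = x + 2*y.
  f_x(P) = -6, f_y(P) = 0 (gradient nonzero, so P is smooth).
Step 3: tangent line at P: -6·(x − -2) + 0·(y − 1) = 0.
Expanding: -6*x - 12 = 0.


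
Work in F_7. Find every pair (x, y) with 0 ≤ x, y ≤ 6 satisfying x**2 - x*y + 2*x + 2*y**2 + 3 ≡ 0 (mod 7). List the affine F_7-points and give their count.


Affine F_7-points: {(0, 3), (0, 4), (1, 1), (1, 3), (2, 4), (5, 1), (5, 5)}; count = 7.

For each of the 49 pairs (x, y) ∈ F_7², evaluate f(x, y) mod 7. Record the zeros.
  x = 0: [0↦3, 1↦5, 2↦4, 3↦0, 4↦0, 5↦4, 6↦5]  zeros at y ∈ {3, 4}
  x = 1: [0↦6, 1↦0, 2↦5, 3↦0, 4↦6, 5↦2, 6↦2]  zeros at y ∈ {1, 3}
  x = 2: [0↦4, 1↦4, 2↦1, 3↦2, 4↦0, 5↦2, 6↦1]  zeros at y ∈ {4}
  x = 3: [0↦4, 1↦3, 2↦6, 3↦6, 4↦3, 5↦4, 6↦2]  zeros at y ∈ ∅
  x = 4: [0↦6, 1↦4, 2↦6, 3↦5, 4↦1, 5↦1, 6↦5]  zeros at y ∈ ∅
  x = 5: [0↦3, 1↦0, 2↦1, 3↦6, 4↦1, 5↦0, 6↦3]  zeros at y ∈ {1, 5}
  x = 6: [0↦2, 1↦5, 2↦5, 3↦2, 4↦3, 5↦1, 6↦3]  zeros at y ∈ ∅
Collecting zeros: affine points = {(0, 3), (0, 4), (1, 1), (1, 3), (2, 4), (5, 1), (5, 5)}.
Total count |C(F_7)_aff| = 7.


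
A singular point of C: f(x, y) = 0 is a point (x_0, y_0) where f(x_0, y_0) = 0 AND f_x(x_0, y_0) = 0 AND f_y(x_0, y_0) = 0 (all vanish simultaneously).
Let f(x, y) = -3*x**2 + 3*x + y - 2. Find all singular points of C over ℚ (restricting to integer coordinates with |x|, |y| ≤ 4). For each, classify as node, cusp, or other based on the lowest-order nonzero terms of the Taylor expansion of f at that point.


No singular points in the scanned grid; C is smooth there.

Compute partial derivatives:
  f_x = 3 - 6*x.
  f_y = 1.
f_y = 1 is a nonzero constant, so f_y never vanishes: no point (x, y) can satisfy f = f_x = f_y = 0. In particular no (x, y) ∈ {−4, ..., 4}² is singular; the curve is smooth.


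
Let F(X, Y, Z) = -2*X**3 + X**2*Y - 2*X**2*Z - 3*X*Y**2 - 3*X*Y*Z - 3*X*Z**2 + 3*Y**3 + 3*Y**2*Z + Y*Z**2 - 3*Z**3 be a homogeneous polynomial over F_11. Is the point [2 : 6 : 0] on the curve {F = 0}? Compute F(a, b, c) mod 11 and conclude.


F(2,6,0) ≡ 0 (mod 11); P is on the curve.

Evaluate F(2, 6, 0) term-by-term (mod 11).
  -2*X**3 ↦ -2·8·1·1 = -16
  X**2*Y ↦ 1·4·6·1 = 24
  -2*X**2*Z ↦ -2·4·1·0 = 0
  -3*X*Y**2 ↦ -3·2·36·1 = -216
  -3*X*Y*Z ↦ -3·2·6·0 = 0
  -3*X*Z**2 ↦ -3·2·1·0 = 0
  3*Y**3 ↦ 3·1·216·1 = 648
  3*Y**2*Z ↦ 3·1·36·0 = 0
  Y*Z**2 ↦ 1·1·6·0 = 0
  -3*Z**3 ↦ -3·1·1·0 = 0
Sum: F(2, 6, 0) = (-16) + (24) + (0) + (-216) + (0) + (0) + (648) + (0) + (0) + (0) = 440.
Reducing mod 11: 440 ≡ 0 (mod 11).
Since F(a, b, c) ≡ 0 (mod 11), P lies on the curve.


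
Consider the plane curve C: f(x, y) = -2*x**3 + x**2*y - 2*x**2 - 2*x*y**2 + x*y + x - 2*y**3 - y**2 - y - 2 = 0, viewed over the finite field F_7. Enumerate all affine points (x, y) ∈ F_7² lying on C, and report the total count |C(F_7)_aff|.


Affine F_7-points: {(0, 6), (1, 6), (3, 5), (6, 4)}; count = 4.

For each of the 49 pairs (x, y) ∈ F_7², evaluate f(x, y) mod 7. Record the zeros.
  x = 0: [0↦5, 1↦1, 2↦4, 3↦2, 4↦4, 5↦5, 6↦0]  zeros at y ∈ {6}
  x = 1: [0↦2, 1↦5, 2↦4, 3↦1, 4↦5, 5↦4, 6↦0]  zeros at y ∈ {6}
  x = 2: [0↦4, 1↦2, 2↦6, 3↦4, 4↦5, 5↦4, 6↦3]  zeros at y ∈ ∅
  x = 3: [0↦6, 1↦1, 2↦5, 3↦6, 4↦6, 5↦0, 6↦4]  zeros at y ∈ {5}
  x = 4: [0↦3, 1↦4, 2↦3, 3↦2, 4↦3, 5↦1, 6↦5]  zeros at y ∈ ∅
  x = 5: [0↦4, 1↦6, 2↦2, 3↦1, 4↦5, 5↦2, 6↦1]  zeros at y ∈ ∅
  x = 6: [0↦4, 1↦2, 2↦4, 3↦5, 4↦0, 5↦5, 6↦1]  zeros at y ∈ {4}
Collecting zeros: affine points = {(0, 6), (1, 6), (3, 5), (6, 4)}.
Total count |C(F_7)_aff| = 4.


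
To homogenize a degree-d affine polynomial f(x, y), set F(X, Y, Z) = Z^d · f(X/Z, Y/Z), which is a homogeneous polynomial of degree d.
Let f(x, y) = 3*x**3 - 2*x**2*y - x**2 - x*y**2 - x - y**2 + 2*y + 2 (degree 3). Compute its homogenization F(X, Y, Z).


F(X, Y, Z) = 3*X**3 - 2*X**2*Y - X**2*Z - X*Y**2 - X*Z**2 - Y**2*Z + 2*Y*Z**2 + 2*Z**3

deg(f) = 3.
Substitute x = X/Z, y = Y/Z into f, then multiply by Z^3.
  monomial 3·x^3·y^0 ↦ 3·X^3·Y^0·Z^0.
  monomial -2·x^2·y^1 ↦ -2·X^2·Y^1·Z^0.
  monomial -1·x^2·y^0 ↦ -1·X^2·Y^0·Z^1.
  monomial -1·x^1·y^2 ↦ -1·X^1·Y^2·Z^0.
  monomial -1·x^1·y^0 ↦ -1·X^1·Y^0·Z^2.
  monomial -1·x^0·y^2 ↦ -1·X^0·Y^2·Z^1.
  monomial 2·x^0·y^1 ↦ 2·X^0·Y^1·Z^2.
  monomial 2·x^0·y^0 ↦ 2·X^0·Y^0·Z^3.
Collecting: F(X, Y, Z) = 3*X**3 - 2*X**2*Y - X**2*Z - X*Y**2 - X*Z**2 - Y**2*Z + 2*Y*Z**2 + 2*Z**3.


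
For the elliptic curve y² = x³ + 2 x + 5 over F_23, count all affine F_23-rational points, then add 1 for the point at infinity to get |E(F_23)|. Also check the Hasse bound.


Affine points = {(1, 10), (1, 13), (4, 10), (4, 13), (5, 5), (5, 18), (6, 7), (6, 16), (8, 2), (8, 21), (9, 4), (9, 19), (10, 6), (10, 17), (11, 1), (11, 22), (12, 3), (12, 20), (15, 11), (15, 12), (16, 4), (16, 19), (18, 10), (18, 13), (19, 5), (19, 18), (20, 8), (20, 15), (21, 4), (21, 19), (22, 5), (22, 18)}; affine count = 32; |E(F_23)| = 33.

Discriminant check: Δ ∝ 4a³ + 27b² = 4·2³ + 27·5² = 4·8 + 27·25 ≡ 17 (mod 23). Nonzero ⇒ E is nonsingular.
For each x ∈ F_23, compute rhs = x³ + 2·x + 5 mod 23, then count y ∈ F_23 with y² ≡ rhs.
  x = 0: rhs = 5, matching y values: none (0 points).
  x = 1: rhs = 8, matching y values: 10, 13 (2 points).
  x = 2: rhs = 17, matching y values: none (0 points).
  x = 3: rhs = 15, matching y values: none (0 points).
  x = 4: rhs = 8, matching y values: 10, 13 (2 points).
  x = 5: rhs = 2, matching y values: 5, 18 (2 points).
  x = 6: rhs = 3, matching y values: 7, 16 (2 points).
  x = 7: rhs = 17, matching y values: none (0 points).
  x = 8: rhs = 4, matching y values: 2, 21 (2 points).
  x = 9: rhs = 16, matching y values: 4, 19 (2 points).
  x = 10: rhs = 13, matching y values: 6, 17 (2 points).
  x = 11: rhs = 1, matching y values: 1, 22 (2 points).
  x = 12: rhs = 9, matching y values: 3, 20 (2 points).
  x = 13: rhs = 20, matching y values: none (0 points).
  x = 14: rhs = 17, matching y values: none (0 points).
  x = 15: rhs = 6, matching y values: 11, 12 (2 points).
  x = 16: rhs = 16, matching y values: 4, 19 (2 points).
  x = 17: rhs = 7, matching y values: none (0 points).
  x = 18: rhs = 8, matching y values: 10, 13 (2 points).
  x = 19: rhs = 2, matching y values: 5, 18 (2 points).
  x = 20: rhs = 18, matching y values: 8, 15 (2 points).
  x = 21: rhs = 16, matching y values: 4, 19 (2 points).
  x = 22: rhs = 2, matching y values: 5, 18 (2 points).
Total affine count: 32.
Full point count |E(F_23)| = 32 + 1 = 33.
Hasse bound: |33 − (23+1)| = |9| = 9 ≤ 2√23 ≈ 9.5917 ✓.


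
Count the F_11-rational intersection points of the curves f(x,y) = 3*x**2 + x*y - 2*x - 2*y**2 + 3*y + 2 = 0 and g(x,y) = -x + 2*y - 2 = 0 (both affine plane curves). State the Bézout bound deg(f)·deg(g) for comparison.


Common zeros: ∅; count = 0; Bézout bound = 2.

deg(f) = 2, deg(g) = 1, so Bézout bound = 2.
Scan x ∈ F_11. For each x, list the y ∈ F_11 with f(x, y) ≡ 0 and those with g(x, y) ≡ 0 (mod 11); the common zeros in that column are the intersection.
  x = 0: f ≡ 0 at y ∈ {2, 5}; g ≡ 0 at y ∈ {1}; common: ∅.
  x = 1: f ≡ 0 at y ∈ ∅; g ≡ 0 at y ∈ {7}; common: ∅.
  x = 2: f ≡ 0 at y ∈ ∅; g ≡ 0 at y ∈ {2}; common: ∅.
  x = 3: f ≡ 0 at y ∈ {7}; g ≡ 0 at y ∈ {8}; common: ∅.
  x = 4: f ≡ 0 at y ∈ {10}; g ≡ 0 at y ∈ {3}; common: ∅.
  x = 5: f ≡ 0 at y ∈ ∅; g ≡ 0 at y ∈ {9}; common: ∅.
  x = 6: f ≡ 0 at y ∈ ∅; g ≡ 0 at y ∈ {4}; common: ∅.
  x = 7: f ≡ 0 at y ∈ {1, 4}; g ≡ 0 at y ∈ {10}; common: ∅.
  x = 8: f ≡ 0 at y ∈ {1, 10}; g ≡ 0 at y ∈ {5}; common: ∅.
  x = 9: f ≡ 0 at y ∈ ∅; g ≡ 0 at y ∈ {0}; common: ∅.
  x = 10: f ≡ 0 at y ∈ {5, 7}; g ≡ 0 at y ∈ {6}; common: ∅.
Collecting: common zeros = ∅, so the count is 0.
Comparison with the Bézout bound: 0 ≤ 2 = deg(f)·deg(g), as expected for curves with no common component (the affine F_11-count falls short of the bound because intersections may lie at infinity, over extension fields, or carry multiplicity).


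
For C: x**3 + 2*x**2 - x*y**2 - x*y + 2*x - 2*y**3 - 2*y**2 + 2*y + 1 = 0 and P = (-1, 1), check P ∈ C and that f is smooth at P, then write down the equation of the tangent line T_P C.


Tangent line at P: -x - 5*y + 4 = 0.

Step 1: f(-1, 1) = 0, so P lies on C.
Step 2: partial derivatives
  f_x(x, y) = 3*x**2 + 4*x - y**2 - y + 2, f_y(x, y) = -2*x*y - x - 6*y**2 - 4*y + 2.
  f_x(P) = -1, f_y(P) = -5 (gradient nonzero, so P is smooth).
Step 3: tangent line at P: -1·(x − -1) + -5·(y − 1) = 0.
Expanding: -x - 5*y + 4 = 0.


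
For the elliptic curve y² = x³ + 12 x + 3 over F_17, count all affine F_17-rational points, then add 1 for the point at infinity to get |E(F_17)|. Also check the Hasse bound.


Affine points = {(1, 4), (1, 13), (2, 1), (2, 16), (3, 7), (3, 10), (4, 8), (4, 9), (5, 1), (5, 16), (6, 6), (6, 11), (8, 4), (8, 13), (10, 1), (10, 16), (11, 2), (11, 15), (14, 5), (14, 12)}; affine count = 20; |E(F_17)| = 21.

Discriminant check: Δ ∝ 4a³ + 27b² = 4·12³ + 27·3² = 4·1728 + 27·9 ≡ 15 (mod 17). Nonzero ⇒ E is nonsingular.
For each x ∈ F_17, compute rhs = x³ + 12·x + 3 mod 17, then count y ∈ F_17 with y² ≡ rhs.
  x = 0: rhs = 3, matching y values: none (0 points).
  x = 1: rhs = 16, matching y values: 4, 13 (2 points).
  x = 2: rhs = 1, matching y values: 1, 16 (2 points).
  x = 3: rhs = 15, matching y values: 7, 10 (2 points).
  x = 4: rhs = 13, matching y values: 8, 9 (2 points).
  x = 5: rhs = 1, matching y values: 1, 16 (2 points).
  x = 6: rhs = 2, matching y values: 6, 11 (2 points).
  x = 7: rhs = 5, matching y values: none (0 points).
  x = 8: rhs = 16, matching y values: 4, 13 (2 points).
  x = 9: rhs = 7, matching y values: none (0 points).
  x = 10: rhs = 1, matching y values: 1, 16 (2 points).
  x = 11: rhs = 4, matching y values: 2, 15 (2 points).
  x = 12: rhs = 5, matching y values: none (0 points).
  x = 13: rhs = 10, matching y values: none (0 points).
  x = 14: rhs = 8, matching y values: 5, 12 (2 points).
  x = 15: rhs = 5, matching y values: none (0 points).
  x = 16: rhs = 7, matching y values: none (0 points).
Total affine count: 20.
Full point count |E(F_17)| = 20 + 1 = 21.
Hasse bound: |21 − (17+1)| = |3| = 3 ≤ 2√17 ≈ 8.2462 ✓.


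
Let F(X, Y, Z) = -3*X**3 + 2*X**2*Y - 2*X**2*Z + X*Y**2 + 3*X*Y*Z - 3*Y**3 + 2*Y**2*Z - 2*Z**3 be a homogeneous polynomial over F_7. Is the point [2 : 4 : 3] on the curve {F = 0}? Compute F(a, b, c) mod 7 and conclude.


F(2,4,3) ≡ 1 (mod 7); P is NOT on the curve.

Evaluate F(2, 4, 3) term-by-term (mod 7).
  -3*X**3 ↦ -3·8·1·1 = -24
  2*X**2*Y ↦ 2·4·4·1 = 32
  -2*X**2*Z ↦ -2·4·1·3 = -24
  X*Y**2 ↦ 1·2·16·1 = 32
  3*X*Y*Z ↦ 3·2·4·3 = 72
  -3*Y**3 ↦ -3·1·64·1 = -192
  2*Y**2*Z ↦ 2·1·16·3 = 96
  -2*Z**3 ↦ -2·1·1·27 = -54
Sum: F(2, 4, 3) = (-24) + (32) + (-24) + (32) + (72) + (-192) + (96) + (-54) = -62.
Reducing mod 7: -62 ≡ 1 (mod 7).
Since F(a, b, c) ≡ 1 ≠ 0 (mod 7), P does NOT lie on the curve.


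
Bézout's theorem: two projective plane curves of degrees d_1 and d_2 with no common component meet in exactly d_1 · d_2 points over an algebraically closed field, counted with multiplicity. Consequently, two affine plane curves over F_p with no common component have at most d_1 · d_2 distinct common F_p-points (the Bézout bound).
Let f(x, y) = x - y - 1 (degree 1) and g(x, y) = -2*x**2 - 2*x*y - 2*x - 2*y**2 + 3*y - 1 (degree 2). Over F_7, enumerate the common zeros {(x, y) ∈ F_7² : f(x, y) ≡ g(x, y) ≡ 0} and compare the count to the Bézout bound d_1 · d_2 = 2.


Common zeros: ∅; count = 0; Bézout bound = 2.

deg(f) = 1, deg(g) = 2, so Bézout bound = 2.
Scan x ∈ F_7. For each x, list the y ∈ F_7 with f(x, y) ≡ 0 and those with g(x, y) ≡ 0 (mod 7); the common zeros in that column are the intersection.
  x = 0: f ≡ 0 at y ∈ {6}; g ≡ 0 at y ∈ {1, 4}; common: ∅.
  x = 1: f ≡ 0 at y ∈ {0}; g ≡ 0 at y ∈ ∅; common: ∅.
  x = 2: f ≡ 0 at y ∈ {1}; g ≡ 0 at y ∈ {4, 6}; common: ∅.
  x = 3: f ≡ 0 at y ∈ {2}; g ≡ 0 at y ∈ ∅; common: ∅.
  x = 4: f ≡ 0 at y ∈ {3}; g ≡ 0 at y ∈ ∅; common: ∅.
  x = 5: f ≡ 0 at y ∈ {4}; g ≡ 0 at y ∈ {1, 6}; common: ∅.
  x = 6: f ≡ 0 at y ∈ {5}; g ≡ 0 at y ∈ ∅; common: ∅.
Collecting: common zeros = ∅, so the count is 0.
Comparison with the Bézout bound: 0 ≤ 2 = deg(f)·deg(g), as expected for curves with no common component (the affine F_7-count falls short of the bound because intersections may lie at infinity, over extension fields, or carry multiplicity).


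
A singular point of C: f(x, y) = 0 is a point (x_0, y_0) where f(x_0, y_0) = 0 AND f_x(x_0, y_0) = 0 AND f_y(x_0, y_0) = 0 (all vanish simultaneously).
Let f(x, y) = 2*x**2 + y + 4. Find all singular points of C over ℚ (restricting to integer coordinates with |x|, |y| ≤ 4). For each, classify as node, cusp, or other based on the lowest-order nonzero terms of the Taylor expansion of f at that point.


No singular points in the scanned grid; C is smooth there.

Compute partial derivatives:
  f_x = 4*x.
  f_y = 1.
f_y = 1 is a nonzero constant, so f_y never vanishes: no point (x, y) can satisfy f = f_x = f_y = 0. In particular no (x, y) ∈ {−4, ..., 4}² is singular; the curve is smooth.


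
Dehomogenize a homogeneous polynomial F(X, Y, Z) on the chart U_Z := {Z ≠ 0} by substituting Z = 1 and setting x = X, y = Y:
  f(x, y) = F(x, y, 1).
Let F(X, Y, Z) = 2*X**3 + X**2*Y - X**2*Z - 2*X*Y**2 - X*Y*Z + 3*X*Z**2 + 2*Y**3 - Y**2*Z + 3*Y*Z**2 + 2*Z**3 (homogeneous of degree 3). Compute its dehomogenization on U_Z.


f(x, y) = 2*x**3 + x**2*y - x**2 - 2*x*y**2 - x*y + 3*x + 2*y**3 - y**2 + 3*y + 2

On U_Z we set Z = 1. Each monomial c·X^i·Y^j·Z^k in F becomes c·x^i·y^j·1^k = c·x^i·y^j.
Substituting Z = 1: F(X, Y, 1) = 2*x**3 + x**2*y - x**2 - 2*x*y**2 - x*y + 3*x + 2*y**3 - y**2 + 3*y + 2.
Note: deg(f) ≤ deg(F) = 3; strict inequality happens when F is divisible by Z (lost terms).


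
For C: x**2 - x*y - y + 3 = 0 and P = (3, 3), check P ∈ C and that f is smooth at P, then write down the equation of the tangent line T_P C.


Tangent line at P: 3*x - 4*y + 3 = 0.

Step 1: f(3, 3) = 0, so P lies on C.
Step 2: partial derivatives
  f_x(x, y) = 2*x - y, f_y(x, y) = -x - 1.
  f_x(P) = 3, f_y(P) = -4 (gradient nonzero, so P is smooth).
Step 3: tangent line at P: 3·(x − 3) + -4·(y − 3) = 0.
Expanding: 3*x - 4*y + 3 = 0.


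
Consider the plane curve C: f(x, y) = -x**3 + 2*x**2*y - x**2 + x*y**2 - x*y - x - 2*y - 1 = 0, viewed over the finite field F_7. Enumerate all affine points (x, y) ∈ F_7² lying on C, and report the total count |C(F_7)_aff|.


Affine F_7-points: {(0, 3), (6, 0), (6, 1)}; count = 3.

For each of the 49 pairs (x, y) ∈ F_7², evaluate f(x, y) mod 7. Record the zeros.
  x = 0: [0↦6, 1↦4, 2↦2, 3↦0, 4↦5, 5↦3, 6↦1]  zeros at y ∈ {3}
  x = 1: [0↦3, 1↦3, 2↦5, 3↦2, 4↦1, 5↦2, 6↦5]  zeros at y ∈ ∅
  x = 2: [0↦6, 1↦5, 2↦1, 3↦1, 4↦5, 5↦6, 6↦4]  zeros at y ∈ ∅
  x = 3: [0↦2, 1↦4, 2↦5, 3↦5, 4↦4, 5↦2, 6↦6]  zeros at y ∈ ∅
  x = 4: [0↦6, 1↦1, 2↦4, 3↦1, 4↦6, 5↦5, 6↦5]  zeros at y ∈ ∅
  x = 5: [0↦5, 1↦4, 2↦6, 3↦4, 4↦5, 5↦2, 6↦2]  zeros at y ∈ ∅
  x = 6: [0↦0, 1↦0, 2↦5, 3↦1, 4↦2, 5↦1, 6↦5]  zeros at y ∈ {0, 1}
Collecting zeros: affine points = {(0, 3), (6, 0), (6, 1)}.
Total count |C(F_7)_aff| = 3.


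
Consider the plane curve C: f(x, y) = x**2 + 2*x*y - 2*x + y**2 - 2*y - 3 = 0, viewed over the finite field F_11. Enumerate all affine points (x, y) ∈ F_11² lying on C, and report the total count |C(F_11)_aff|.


Affine F_11-points: {(0, 3), (0, 10), (1, 2), (1, 9), (2, 1), (2, 8), (3, 0), (3, 7), (4, 6), (4, 10), (5, 5), (5, 9), (6, 4), (6, 8), (7, 3), (7, 7), (8, 2), (8, 6), (9, 1), (9, 5), (10, 0), (10, 4)}; count = 22.

For each of the 121 pairs (x, y) ∈ F_11², evaluate f(x, y) mod 11. Record the zeros.
  x = 0: [0↦8, 1↦7, 2↦8, 3↦0, 4↦5, 5↦1, 6↦10, 7↦10, 8↦1, 9↦5, 10↦0]  zeros at y ∈ {3, 10}
  x = 1: [0↦7, 1↦8, 2↦0, 3↦5, 4↦1, 5↦10, 6↦10, 7↦1, 8↦5, 9↦0, 10↦8]  zeros at y ∈ {2, 9}
  x = 2: [0↦8, 1↦0, 2↦5, 3↦1, 4↦10, 5↦10, 6↦1, 7↦5, 8↦0, 9↦8, 10↦7]  zeros at y ∈ {1, 8}
  x = 3: [0↦0, 1↦5, 2↦1, 3↦10, 4↦10, 5↦1, 6↦5, 7↦0, 8↦8, 9↦7, 10↦8]  zeros at y ∈ {0, 7}
  x = 4: [0↦5, 1↦1, 2↦10, 3↦10, 4↦1, 5↦5, 6↦0, 7↦8, 8↦7, 9↦8, 10↦0]  zeros at y ∈ {6, 10}
  x = 5: [0↦1, 1↦10, 2↦10, 3↦1, 4↦5, 5↦0, 6↦8, 7↦7, 8↦8, 9↦0, 10↦5]  zeros at y ∈ {5, 9}
  x = 6: [0↦10, 1↦10, 2↦1, 3↦5, 4↦0, 5↦8, 6↦7, 7↦8, 8↦0, 9↦5, 10↦1]  zeros at y ∈ {4, 8}
  x = 7: [0↦10, 1↦1, 2↦5, 3↦0, 4↦8, 5↦7, 6↦8, 7↦0, 8↦5, 9↦1, 10↦10]  zeros at y ∈ {3, 7}
  x = 8: [0↦1, 1↦5, 2↦0, 3↦8, 4↦7, 5↦8, 6↦0, 7↦5, 8↦1, 9↦10, 10↦10]  zeros at y ∈ {2, 6}
  x = 9: [0↦5, 1↦0, 2↦8, 3↦7, 4↦8, 5↦0, 6↦5, 7↦1, 8↦10, 9↦10, 10↦1]  zeros at y ∈ {1, 5}
  x = 10: [0↦0, 1↦8, 2↦7, 3↦8, 4↦0, 5↦5, 6↦1, 7↦10, 8↦10, 9↦1, 10↦5]  zeros at y ∈ {0, 4}
Collecting zeros: affine points = {(0, 3), (0, 10), (1, 2), (1, 9), (2, 1), (2, 8), (3, 0), (3, 7), (4, 6), (4, 10), (5, 5), (5, 9), (6, 4), (6, 8), (7, 3), (7, 7), (8, 2), (8, 6), (9, 1), (9, 5), (10, 0), (10, 4)}.
Total count |C(F_11)_aff| = 22.


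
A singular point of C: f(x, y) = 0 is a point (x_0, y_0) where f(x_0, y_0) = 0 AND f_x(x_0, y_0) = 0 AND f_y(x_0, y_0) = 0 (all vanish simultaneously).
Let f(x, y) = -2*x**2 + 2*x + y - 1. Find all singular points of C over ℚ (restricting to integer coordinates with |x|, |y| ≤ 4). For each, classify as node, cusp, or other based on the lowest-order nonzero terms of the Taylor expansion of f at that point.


No singular points in the scanned grid; C is smooth there.

Compute partial derivatives:
  f_x = 2 - 4*x.
  f_y = 1.
f_y = 1 is a nonzero constant, so f_y never vanishes: no point (x, y) can satisfy f = f_x = f_y = 0. In particular no (x, y) ∈ {−4, ..., 4}² is singular; the curve is smooth.


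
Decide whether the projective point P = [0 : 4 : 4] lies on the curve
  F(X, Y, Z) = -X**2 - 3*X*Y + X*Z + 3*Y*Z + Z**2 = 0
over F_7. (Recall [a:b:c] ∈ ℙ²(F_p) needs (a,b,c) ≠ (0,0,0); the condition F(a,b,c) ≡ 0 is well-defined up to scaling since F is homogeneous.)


F(0,4,4) ≡ 1 (mod 7); P is NOT on the curve.

Evaluate F(0, 4, 4) term-by-term (mod 7).
  -X**2 ↦ -1·0·1·1 = 0
  -3*X*Y ↦ -3·0·4·1 = 0
  X*Z ↦ 1·0·1·4 = 0
  3*Y*Z ↦ 3·1·4·4 = 48
  Z**2 ↦ 1·1·1·16 = 16
Sum: F(0, 4, 4) = (0) + (0) + (0) + (48) + (16) = 64.
Reducing mod 7: 64 ≡ 1 (mod 7).
Since F(a, b, c) ≡ 1 ≠ 0 (mod 7), P does NOT lie on the curve.


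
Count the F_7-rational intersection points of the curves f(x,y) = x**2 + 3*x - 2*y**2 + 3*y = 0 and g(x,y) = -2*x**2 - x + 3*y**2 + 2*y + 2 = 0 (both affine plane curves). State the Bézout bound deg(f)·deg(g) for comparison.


Common zeros: ∅; count = 0; Bézout bound = 4.

deg(f) = 2, deg(g) = 2, so Bézout bound = 4.
Scan x ∈ F_7. For each x, list the y ∈ F_7 with f(x, y) ≡ 0 and those with g(x, y) ≡ 0 (mod 7); the common zeros in that column are the intersection.
  x = 0: f ≡ 0 at y ∈ {0, 5}; g ≡ 0 at y ∈ {1, 3}; common: ∅.
  x = 1: f ≡ 0 at y ∈ ∅; g ≡ 0 at y ∈ {5, 6}; common: ∅.
  x = 2: f ≡ 0 at y ∈ ∅; g ≡ 0 at y ∈ {5, 6}; common: ∅.
  x = 3: f ≡ 0 at y ∈ ∅; g ≡ 0 at y ∈ {1, 3}; common: ∅.
  x = 4: f ≡ 0 at y ∈ {0, 5}; g ≡ 0 at y ∈ ∅; common: ∅.
  x = 5: f ≡ 0 at y ∈ {6}; g ≡ 0 at y ∈ ∅; common: ∅.
  x = 6: f ≡ 0 at y ∈ {6}; g ≡ 0 at y ∈ ∅; common: ∅.
Collecting: common zeros = ∅, so the count is 0.
Comparison with the Bézout bound: 0 ≤ 4 = deg(f)·deg(g), as expected for curves with no common component (the affine F_7-count falls short of the bound because intersections may lie at infinity, over extension fields, or carry multiplicity).
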